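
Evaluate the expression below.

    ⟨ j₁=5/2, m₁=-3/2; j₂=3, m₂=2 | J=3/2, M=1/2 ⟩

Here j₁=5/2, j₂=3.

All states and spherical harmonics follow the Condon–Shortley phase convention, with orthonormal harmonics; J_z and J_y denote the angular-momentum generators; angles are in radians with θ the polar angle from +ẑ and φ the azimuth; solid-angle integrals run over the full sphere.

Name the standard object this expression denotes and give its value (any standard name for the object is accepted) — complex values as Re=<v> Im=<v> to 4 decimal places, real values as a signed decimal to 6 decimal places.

Clebsch–Gordan coefficient, −√(1/21) ≈ -0.218218

This is a Clebsch–Gordan (vector-coupling) coefficient.
√[4·4!1!2!/8! · 1!4!5!1!2!1!] = √(192/7)
  +(−1)^3/∏(3,1,1,2,0,0)! = -1/12  (running -1/12)
  +(−1)^4/∏(4,0,0,1,1,1)! = 1/24  (running -1/24)
⟨..|..⟩ = √(192/7)·(-1/24) = -0.218218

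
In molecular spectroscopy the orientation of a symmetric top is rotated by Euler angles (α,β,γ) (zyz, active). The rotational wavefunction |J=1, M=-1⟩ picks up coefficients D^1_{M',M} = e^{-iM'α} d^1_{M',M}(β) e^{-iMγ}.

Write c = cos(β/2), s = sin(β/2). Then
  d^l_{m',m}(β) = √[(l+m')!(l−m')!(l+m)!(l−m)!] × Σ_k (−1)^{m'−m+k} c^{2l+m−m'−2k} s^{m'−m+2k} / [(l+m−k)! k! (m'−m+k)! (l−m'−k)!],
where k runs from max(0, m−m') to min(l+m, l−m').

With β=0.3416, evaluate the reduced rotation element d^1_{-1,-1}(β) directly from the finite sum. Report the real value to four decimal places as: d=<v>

d=0.9711

d^1_{-1,-1}(β=0.3416) via the finite sum:
Half-angle: c=0.985449, s=0.169971. N=√(1·2·1·2)=2.000000
k: max(0,(-1)−(-1))=0 … min(1+(-1),1−(-1))=0
  k=0: (−1)^0·2.0000/(2)·0.9854^2·0.1700^0 = +0.971110
d^1_{-1,-1}(0.3416) = +0.971110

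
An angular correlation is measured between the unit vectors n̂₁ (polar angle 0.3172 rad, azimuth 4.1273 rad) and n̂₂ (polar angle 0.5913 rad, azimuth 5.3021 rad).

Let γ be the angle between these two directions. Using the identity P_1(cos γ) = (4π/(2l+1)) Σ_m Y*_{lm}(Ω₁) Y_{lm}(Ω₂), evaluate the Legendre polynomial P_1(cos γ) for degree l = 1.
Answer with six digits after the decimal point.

Term-by-term m-sum for l=1 (normalisation 4π/3 = 4.188790):
  m=-1: Y*=-0.059514-0.089837i  Y=+0.107105+0.160064i  product +0.008005-0.019148i
  m=+0: Y*=+0.464227-0.000000i  Y=+0.405646+0.000000i  product +0.188312+0.000000i
  m=+1: Y*=+0.059514-0.089837i  Y=-0.107105+0.160064i  product +0.008005+0.019148i
Σ over m = +0.204323+0.000000i; ×(4π/3) → +0.855866+0.000000i. Real part: 0.855866

0.855866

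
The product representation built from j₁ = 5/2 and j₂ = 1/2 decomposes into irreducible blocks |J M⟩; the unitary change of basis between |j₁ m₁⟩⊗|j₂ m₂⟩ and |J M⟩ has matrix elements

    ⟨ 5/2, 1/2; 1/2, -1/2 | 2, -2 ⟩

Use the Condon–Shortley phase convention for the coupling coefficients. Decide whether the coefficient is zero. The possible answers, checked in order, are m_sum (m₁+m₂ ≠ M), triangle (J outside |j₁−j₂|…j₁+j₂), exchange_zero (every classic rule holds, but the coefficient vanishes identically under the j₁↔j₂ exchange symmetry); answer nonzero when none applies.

m-sum: m₁+m₂ = 1/2+(-1/2) = 0, M = -2  ✗ ⇒ coefficient is 0

m_sum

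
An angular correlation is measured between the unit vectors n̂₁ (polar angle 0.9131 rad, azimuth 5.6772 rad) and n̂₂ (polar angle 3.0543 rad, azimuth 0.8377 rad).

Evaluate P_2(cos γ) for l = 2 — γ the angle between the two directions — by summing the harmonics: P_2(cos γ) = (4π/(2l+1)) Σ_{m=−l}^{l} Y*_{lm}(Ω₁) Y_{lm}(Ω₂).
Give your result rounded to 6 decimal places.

0.040398

Expand P_2 via completeness: Σ_{m} conj(Y_{2,m}) at Ω₁ times Y_{2,m} at Ω₂ —
  [-2]  conj(Y_{2,-2})(Ω₁) = 0.08496 - 0.22652j ; Y_{2,-2}(Ω₂) = -0.00031 - 0.00292j ; Δ = -0.00069 - 0.00018j
  [-1]  conj(Y_{2,-1})(Ω₁) = 0.30720 - 0.21287j ; Y_{2,-1}(Ω₂) = -0.04490 + 0.04986j ; Δ = -0.00318 + 0.02487j
  [+0]  conj(Y_{2,0})(Ω₁) = 0.03818 + 0.00000j ; Y_{2,0}(Ω₂) = 0.62359 + 0.00000j ; Δ = 0.02381 + 0.00000j
  [+1]  conj(Y_{2,1})(Ω₁) = -0.30720 - 0.21287j ; Y_{2,1}(Ω₂) = 0.04490 + 0.04986j ; Δ = -0.00318 - 0.02487j
  [+2]  conj(Y_{2,2})(Ω₁) = 0.08496 + 0.22652j ; Y_{2,2}(Ω₂) = -0.00031 + 0.00292j ; Δ = -0.00069 + 0.00018j
Total Σ_m = 0.01607 + 0.00000j. Multiply by 2.513274: 0.04040 + 0.00000j. P_2(cos γ) = 0.040398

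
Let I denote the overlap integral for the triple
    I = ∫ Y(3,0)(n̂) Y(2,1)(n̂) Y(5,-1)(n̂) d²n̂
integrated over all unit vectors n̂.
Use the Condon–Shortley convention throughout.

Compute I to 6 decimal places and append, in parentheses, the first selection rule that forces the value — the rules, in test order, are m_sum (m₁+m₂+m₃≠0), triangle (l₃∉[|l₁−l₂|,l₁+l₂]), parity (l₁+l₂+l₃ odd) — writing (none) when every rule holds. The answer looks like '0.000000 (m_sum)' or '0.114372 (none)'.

Rules hold: Σm=0, L=10 even, 1≤5≤5.
N = 7·5·11 = 385
Δ = 0!·6!·4!/11! = 1/2310
Racah Σ t=0..0: t=0:+1/144 = 1/144
⇒ 3j(3 2 5; 0 0 0)² = 10/231, sgn -1
Racah Σ t=0..0: t=0:+1/216 = 1/216
⇒ 3j(3 2 5; 0 1 -1)² = 8/231, sgn +1
4πI² = N·(3j₀)²·(3jₘ)² = 400/693
I = -1·√(0.577201/4π) = -0.21431790
No selection rule forces the value: the integral is nonzero (none).

-0.214318 (none)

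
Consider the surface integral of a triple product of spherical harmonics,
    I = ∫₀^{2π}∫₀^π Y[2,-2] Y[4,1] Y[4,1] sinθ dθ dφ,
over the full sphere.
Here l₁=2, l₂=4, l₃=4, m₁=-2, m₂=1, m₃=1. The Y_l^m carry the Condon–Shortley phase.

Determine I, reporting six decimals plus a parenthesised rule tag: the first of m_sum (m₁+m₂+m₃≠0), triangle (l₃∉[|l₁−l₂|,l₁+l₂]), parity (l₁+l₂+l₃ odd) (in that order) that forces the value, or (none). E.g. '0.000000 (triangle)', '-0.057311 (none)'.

Rules hold: Σm=0, L=10 even, 2≤4≤6.
N = 5·9·9 = 405
Δ = 2!·2!·6!/11! = 1/13860
Racah Σ t=0..2: t=0:+1/192 t=1:−1/36 t=2:+1/192 = -5/288
⇒ 3j(2 4 4; 0 0 0)² = 20/693, sgn -1
Racah Σ t=2..2: t=2:+1/144 = 1/144
⇒ 3j(2 4 4; -2 1 1)² = 10/231, sgn -1
4πI² = N·(3j₀)²·(3jₘ)² = 3000/5929
I = +1·√(0.505988/4π) = 0.20066192
No selection rule forces the value: the integral is nonzero (none).

0.200662 (none)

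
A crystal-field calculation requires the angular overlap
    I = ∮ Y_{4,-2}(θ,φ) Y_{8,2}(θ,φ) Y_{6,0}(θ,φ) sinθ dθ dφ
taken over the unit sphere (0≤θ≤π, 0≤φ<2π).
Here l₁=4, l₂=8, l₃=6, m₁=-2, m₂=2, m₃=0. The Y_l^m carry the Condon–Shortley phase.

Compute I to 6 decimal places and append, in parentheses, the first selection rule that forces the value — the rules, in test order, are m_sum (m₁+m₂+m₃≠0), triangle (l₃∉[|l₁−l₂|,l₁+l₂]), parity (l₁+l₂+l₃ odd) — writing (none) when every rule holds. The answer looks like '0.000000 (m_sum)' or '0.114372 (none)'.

m-sum 0 ✓  L=18 even ✓  4≤6≤12 ✓
Π(2lᵢ+1) = 9×17×13 = 1989
triangle coeff Δ(4,8,6) = 1/23279256
Σ_t [2,4]: t=2:+1/1658880 t=3:−1/518400 t=4:+1/1658880 = -1/1382400
(3j)²=504/46189 [(4 8 6; 0 0 0)], sign=-1
Σ_t [4,6]: t=4:+1/1658880 t=5:−1/1728000 t=6:+1/24883200 = 1/15552000
(3j)²=16/46189 [(4 8 6; -2 2 0)], sign=+1
⇒ 4πI² = 72576/9653501
I = (-1)√(72576/9653501/(4π)) = -0.02445959
No selection rule forces the value: the integral is nonzero (none).

-0.024460 (none)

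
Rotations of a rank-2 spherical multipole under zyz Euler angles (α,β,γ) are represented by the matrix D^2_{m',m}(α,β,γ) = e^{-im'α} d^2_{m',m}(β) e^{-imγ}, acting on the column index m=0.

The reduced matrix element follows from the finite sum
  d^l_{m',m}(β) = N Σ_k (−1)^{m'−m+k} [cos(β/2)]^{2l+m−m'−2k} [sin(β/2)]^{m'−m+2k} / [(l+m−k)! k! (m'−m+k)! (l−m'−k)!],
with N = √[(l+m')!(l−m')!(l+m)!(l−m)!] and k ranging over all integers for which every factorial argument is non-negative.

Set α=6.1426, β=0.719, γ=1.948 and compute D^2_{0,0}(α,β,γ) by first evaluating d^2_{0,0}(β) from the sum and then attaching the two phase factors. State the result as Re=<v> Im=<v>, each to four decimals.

Split into d^2_{0,0}(β=0.7190) × two z-phases.
Half-angle: c=0.936073, s=0.351806. N=√(2·2·2·2)=4.000000
k: max(0,(0)−(0))=0 … min(2+(0),2−(0))=2
  k=0: (−1)^0·4.0000/(4)·0.9361^4·0.3518^0 = +0.767783
  k=1: (−1)^1·4.0000/(1)·0.9361^2·0.3518^2 = -0.433797
  k=2: (−1)^2·4.0000/(4)·0.9361^0·0.3518^4 = +0.015318
d^2_{0,0}(0.7190) = +0.767783 -0.433797 +0.015318 = +0.349305
D = (+1.000000+0.000000i)·(+0.349305)·(+1.000000+0.000000i) = +0.349305+0.000000i

Re=0.3493 Im=0.0000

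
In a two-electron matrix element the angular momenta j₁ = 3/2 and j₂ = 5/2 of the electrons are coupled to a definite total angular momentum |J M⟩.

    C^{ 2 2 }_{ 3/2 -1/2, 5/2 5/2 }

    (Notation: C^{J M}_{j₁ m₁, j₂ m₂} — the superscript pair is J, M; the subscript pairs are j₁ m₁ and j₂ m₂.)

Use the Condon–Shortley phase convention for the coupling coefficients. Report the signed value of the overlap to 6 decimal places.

j₁+j₂−J=2  J+j₁−j₂=1  J−j₁+j₂=3  j₁+j₂+J+1=7
(j₁±m₁, j₂±m₂, J±M) = (1,2,5,0,4,0)
P² = 480/7
sum k=2..2:
  [2] +1/12 = 1/12
S = 1/12
C² = P²·S² = 10/21 ; C = +0.690066

+0.690066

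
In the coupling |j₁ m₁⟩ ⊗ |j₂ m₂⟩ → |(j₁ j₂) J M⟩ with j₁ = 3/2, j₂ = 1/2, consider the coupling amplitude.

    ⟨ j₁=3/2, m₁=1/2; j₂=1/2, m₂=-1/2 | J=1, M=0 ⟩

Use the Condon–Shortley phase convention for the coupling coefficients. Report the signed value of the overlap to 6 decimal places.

+√(1/2) ≈ +0.707107

√[3·1!2!0!/4! · 2!1!0!1!1!1!] = √(1/2)
  +(−1)^0/∏(0,1,1,0,1,0)! = 1  (running 1)
⟨..|..⟩ = √(1/2)·(1) = +0.707107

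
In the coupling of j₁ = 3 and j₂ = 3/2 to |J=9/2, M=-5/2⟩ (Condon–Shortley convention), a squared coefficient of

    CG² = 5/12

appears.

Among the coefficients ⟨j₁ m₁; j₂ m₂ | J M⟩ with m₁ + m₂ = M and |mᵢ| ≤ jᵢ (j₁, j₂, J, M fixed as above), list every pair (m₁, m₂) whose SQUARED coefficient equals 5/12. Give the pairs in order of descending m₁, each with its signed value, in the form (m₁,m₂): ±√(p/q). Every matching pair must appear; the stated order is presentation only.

(-1,-3/2): +√(5/12)

Admissible pairs with m₁+m₂ = M = -5/2: (-3,1/2), (-2,-1/2), (-1,-3/2)
  (m₁,m₂)=(-1,-3/2): CG² = 5/12, CG = +√(5/12)   ← matches the target
  (m₁,m₂)=(-2,-1/2): CG² = 1/2, CG = +√(1/2)
  (m₁,m₂)=(-3,1/2): CG² = 1/12, CG = +√(1/12)
Pairs with CG² = 5/12: (-1,-3/2): +√(5/12)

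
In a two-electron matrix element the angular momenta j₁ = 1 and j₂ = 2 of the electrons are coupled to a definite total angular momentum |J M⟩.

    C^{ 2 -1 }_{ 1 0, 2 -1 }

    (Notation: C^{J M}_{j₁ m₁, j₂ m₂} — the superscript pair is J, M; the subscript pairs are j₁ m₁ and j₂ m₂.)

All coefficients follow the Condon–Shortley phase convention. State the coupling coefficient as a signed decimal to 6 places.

+0.408248

triangle: 1!*1!*3!/6! = 6/720
(j±m)!: 1!*1!*1!*3!*1!*3! = 36
prefactor² = (2J+1)*Δ*N² = 3/2
  k=0: +1/(0!*1!*1!*1!*0!*2!) = 1/2
  k=1: −1/(1!*0!*0!*0!*1!*3!) = -1/6
Σ = 1/3  ⇒  CG² = 3/2*(1/3)² = 1/6
CG = +√(1/6) = +0.408248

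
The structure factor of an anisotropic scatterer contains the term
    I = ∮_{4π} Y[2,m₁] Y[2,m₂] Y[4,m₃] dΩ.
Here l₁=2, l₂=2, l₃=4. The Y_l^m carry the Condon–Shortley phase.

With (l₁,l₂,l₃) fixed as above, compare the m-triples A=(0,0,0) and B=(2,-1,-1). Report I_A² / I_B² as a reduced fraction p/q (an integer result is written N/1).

Same 2,2,4: normalisation and zero-m 3j drop out of the ratio.
A: Δ: 0! 4! 4! / 9! → 1/630; sum: t=0:+1/16 = 1/16; 3j²(2 2 4; 0 0 0) = Δ·Π!·Σ² = 2/35  (sign +1)
B: Δ: 0! 4! 4! / 9! → 1/630; sum: t=0:+1/144 = 1/144; 3j²(2 2 4; 2 -1 -1) = Δ·Π!·Σ² = 1/126  (sign -1)
I_A²/I_B² = (2/35)/(1/126) = 36/5

36/5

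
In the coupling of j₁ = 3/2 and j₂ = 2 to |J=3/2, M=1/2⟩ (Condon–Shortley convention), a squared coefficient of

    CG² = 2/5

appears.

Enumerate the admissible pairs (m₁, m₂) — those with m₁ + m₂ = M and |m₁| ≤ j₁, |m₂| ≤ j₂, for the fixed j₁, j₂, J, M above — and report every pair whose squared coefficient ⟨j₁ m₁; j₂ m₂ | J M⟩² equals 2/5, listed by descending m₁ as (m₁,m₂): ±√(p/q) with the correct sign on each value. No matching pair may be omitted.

Admissible pairs with m₁+m₂ = M = 1/2: (-3/2,2), (-1/2,1), (1/2,0), (3/2,-1)
  (m₁,m₂)=(3/2,-1): CG² = 2/5, CG = +√(2/5)   ← matches the target
  (m₁,m₂)=(1/2,0): CG² = 1/5, CG = −√(1/5)
  (m₁,m₂)=(-1/2,1): CG² = 0/1, CG = 0
  (m₁,m₂)=(-3/2,2): CG² = 2/5, CG = +√(2/5)   ← matches the target
Pairs with CG² = 2/5: (3/2,-1): +√(2/5); (-3/2,2): +√(2/5)

(3/2,-1): +√(2/5); (-3/2,2): +√(2/5)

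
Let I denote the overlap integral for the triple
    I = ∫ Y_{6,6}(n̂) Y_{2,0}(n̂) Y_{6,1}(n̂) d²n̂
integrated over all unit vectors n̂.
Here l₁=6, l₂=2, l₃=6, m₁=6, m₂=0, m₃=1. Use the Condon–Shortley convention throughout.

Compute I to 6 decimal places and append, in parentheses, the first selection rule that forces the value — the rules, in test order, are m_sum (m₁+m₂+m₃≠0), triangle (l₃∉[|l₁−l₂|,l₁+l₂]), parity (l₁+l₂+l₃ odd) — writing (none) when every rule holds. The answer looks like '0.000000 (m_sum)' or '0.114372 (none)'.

Σmᵢ = 7 ≠ 0, so the φ-integral vanishes; I = 0

0.000000 (m_sum)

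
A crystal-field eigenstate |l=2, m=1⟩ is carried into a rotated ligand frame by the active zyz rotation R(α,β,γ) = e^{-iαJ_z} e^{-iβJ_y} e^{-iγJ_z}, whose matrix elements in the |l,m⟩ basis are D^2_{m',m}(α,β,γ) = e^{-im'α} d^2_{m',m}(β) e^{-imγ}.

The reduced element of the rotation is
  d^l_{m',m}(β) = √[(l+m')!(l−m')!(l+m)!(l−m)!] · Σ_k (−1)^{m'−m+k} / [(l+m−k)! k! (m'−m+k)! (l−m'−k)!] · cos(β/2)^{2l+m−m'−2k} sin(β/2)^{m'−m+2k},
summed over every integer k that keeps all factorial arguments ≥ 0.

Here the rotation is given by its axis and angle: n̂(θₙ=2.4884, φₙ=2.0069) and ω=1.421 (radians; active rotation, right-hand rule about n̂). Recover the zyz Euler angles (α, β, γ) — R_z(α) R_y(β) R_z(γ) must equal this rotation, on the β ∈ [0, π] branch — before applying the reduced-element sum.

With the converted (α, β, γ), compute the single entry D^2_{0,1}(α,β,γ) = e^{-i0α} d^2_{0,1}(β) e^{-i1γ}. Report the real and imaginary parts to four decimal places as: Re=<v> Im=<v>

Re=0.3118 Im=0.5258

Axis–angle → zyz. n̂ = (sinθₙcosφₙ, sinθₙsinφₙ, cosθₙ) = (-0.256710, +0.550845, -0.794148), ω = 1.4210.
R = I cosω + sinω [n̂]ₓ + (1−cosω) n̂n̂ᵀ gives
  R = [+0.205302, +0.664950, +0.718117; -0.905558, +0.407384, -0.118333; -0.371235, -0.626003, +0.685788]
β = atan2(√(R₁₃²+R₂₃²), R₃₃) = 0.815111; α = atan2(R₂₃, R₁₃) mod 2π = 6.119871; γ = atan2(R₃₂, −R₃₁) mod 2π = 5.247663
First d^2_{0,1}(β=0.8151), then the phase factors e^{-i(0)α} and e^{-i(1)γ}:
c=cos(0.815111/2)=0.918093, s=sin(0.815111/2)=0.396366; N=√[2·2·6·1]=4.898979
Admissible k: 1..2 (factorial args all ≥0)
  k=1: (−1)^0·4.8990/(2)·0.9181^3·0.3964^1 = +0.751331
  k=2: (−1)^1·4.8990/(2)·0.9181^1·0.3964^3 = -0.140040
d^2_{0,1}(0.8151) = +0.751331 -0.140040 = +0.611292
Attach z-rotation phases: D = e^{-i(0)(6.1199)}·(+0.611292)·e^{-i(1)(5.2477)} = +0.311806+0.525789i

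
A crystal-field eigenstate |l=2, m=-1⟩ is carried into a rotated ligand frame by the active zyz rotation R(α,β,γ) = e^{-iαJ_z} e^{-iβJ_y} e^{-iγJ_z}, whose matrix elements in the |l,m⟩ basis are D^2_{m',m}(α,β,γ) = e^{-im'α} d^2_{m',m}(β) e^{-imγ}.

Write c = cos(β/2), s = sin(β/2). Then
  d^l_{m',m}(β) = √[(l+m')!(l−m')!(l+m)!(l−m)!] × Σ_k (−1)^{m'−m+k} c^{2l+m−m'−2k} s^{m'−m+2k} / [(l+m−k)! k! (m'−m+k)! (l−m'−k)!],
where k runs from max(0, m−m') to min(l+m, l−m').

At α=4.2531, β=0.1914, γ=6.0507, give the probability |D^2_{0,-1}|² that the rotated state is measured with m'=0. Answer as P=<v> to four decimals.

P=0.0523

Split into d^2_{0,-1}(β=0.1914) × two z-phases.
With c≡cos(β/2)=0.995424 and s≡sin(β/2)=0.095554, N=[2·2·1·6]^{1/2}=4.898979
k∈{0,1} keeps every argument non-negative
  k=0: (−1)^1·4.8990/(2)·0.9954^3·0.0956^1 = -0.230860
  k=1: (−1)^2·4.8990/(2)·0.9954^1·0.0956^3 = +0.002127
d^2_{0,-1}(0.1914) = -0.230860 +0.002127 = -0.228733
|D^2_{0,-1}|² = |d^2_{0,-1}(β)|² = (-0.228733)² = 0.052319 (the z-rotation phases have unit modulus)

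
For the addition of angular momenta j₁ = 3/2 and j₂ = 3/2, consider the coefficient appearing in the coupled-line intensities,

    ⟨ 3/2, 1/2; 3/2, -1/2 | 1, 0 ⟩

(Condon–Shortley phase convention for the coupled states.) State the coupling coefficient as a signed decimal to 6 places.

−√(1/20) = -0.223607

triangle: 2!×1!×1!/5! = 2/120
(j±m)!: 2!×1!×1!×2!×1!×1! = 4
prefactor² = (2J+1)×Δ×N² = 1/5
  k=0: +1/(0!×2!×1!×1!×0!×0!) = 1/2
  k=1: −1/(1!×1!×0!×0!×1!×1!) = -1
Σ = -1/2  ⇒  CG² = 1/5×(-1/2)² = 1/20
CG = −√(1/20) = -0.223607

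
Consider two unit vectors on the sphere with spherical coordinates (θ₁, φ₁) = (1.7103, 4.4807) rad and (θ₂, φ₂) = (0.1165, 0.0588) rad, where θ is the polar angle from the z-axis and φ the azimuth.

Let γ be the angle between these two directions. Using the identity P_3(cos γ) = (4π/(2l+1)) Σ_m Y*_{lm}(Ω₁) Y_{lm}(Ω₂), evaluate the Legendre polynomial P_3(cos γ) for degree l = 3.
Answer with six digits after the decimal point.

0.244100

Expand P_3 via completeness: Σ_{m} conj(Y_{3,m}) at Ω₁ times Y_{3,m} at Ω₂ —
  term(m=-3) = (0.000203, 0.000171)   from Y*(Ω₁)=(0.259493, 0.311184), Y(Ω₂)=(0.000645, -0.000115)
  term(m=-2) = (0.001598, -0.001049)   from Y*(Ω₁)=(0.124665, -0.062291), Y(Ω₂)=(0.013620, -0.001609)
  term(m=-1) = (0.012232, 0.040918)   from Y*(Ω₁)=(0.066384, 0.281375), Y(Ω₂)=(0.147469, -0.008681)
  term(m=+0) = (0.107908, 0.000000)   from Y*(Ω₁)=(0.150656, -0.000000), Y(Ω₂)=(0.716255, 0.000000)
  term(m=+1) = (0.012232, -0.040918)   from Y*(Ω₁)=(-0.066384, 0.281375), Y(Ω₂)=(-0.147469, -0.008681)
  term(m=+2) = (0.001598, 0.001049)   from Y*(Ω₁)=(0.124665, 0.062291), Y(Ω₂)=(0.013620, 0.001609)
  term(m=+3) = (0.000203, -0.000171)   from Y*(Ω₁)=(-0.259493, 0.311184), Y(Ω₂)=(-0.000645, -0.000115)
Accumulated sum (0.135974, -0.000000); after 4π/(2l+1) scaling, (0.244100, -0.000000) ⇒ P_3 = 0.244100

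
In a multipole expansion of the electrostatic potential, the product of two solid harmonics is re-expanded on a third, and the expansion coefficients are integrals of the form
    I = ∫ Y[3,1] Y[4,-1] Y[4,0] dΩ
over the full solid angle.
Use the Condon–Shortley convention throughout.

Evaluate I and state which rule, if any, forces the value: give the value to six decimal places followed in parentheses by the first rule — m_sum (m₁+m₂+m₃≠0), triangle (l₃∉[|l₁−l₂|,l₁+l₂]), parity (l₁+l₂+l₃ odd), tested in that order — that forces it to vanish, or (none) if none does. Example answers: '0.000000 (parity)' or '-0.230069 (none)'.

0.000000 (parity)

Σlᵢ=11 odd — θ-integrand is odd under cosθ→−cosθ; I=0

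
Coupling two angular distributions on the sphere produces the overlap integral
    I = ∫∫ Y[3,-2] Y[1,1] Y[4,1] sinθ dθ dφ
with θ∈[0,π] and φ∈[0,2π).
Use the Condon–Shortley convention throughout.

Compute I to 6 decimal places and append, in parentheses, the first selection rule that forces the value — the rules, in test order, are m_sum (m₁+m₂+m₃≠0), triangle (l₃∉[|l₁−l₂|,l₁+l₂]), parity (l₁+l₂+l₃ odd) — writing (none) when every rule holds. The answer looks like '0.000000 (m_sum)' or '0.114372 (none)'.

m-sum 0 ✓  L=8 even ✓  2≤4≤4 ✓
Π(2lᵢ+1) = 7×3×9 = 189
triangle coeff Δ(3,1,4) = 1/252
Σ_t [0,0]: t=0:+1/36 = 1/36
(3j)²=4/63 [(3 1 4; 0 0 0)], sign=+1
Σ_t [0,0]: t=0:+1/240 = 1/240
(3j)²=1/84 [(3 1 4; -2 1 1)], sign=-1
⇒ 4πI² = 1/7
I = (-1)√(1/7/(4π)) = -0.10662181
No selection rule forces the value: the integral is nonzero (none).

-0.106622 (none)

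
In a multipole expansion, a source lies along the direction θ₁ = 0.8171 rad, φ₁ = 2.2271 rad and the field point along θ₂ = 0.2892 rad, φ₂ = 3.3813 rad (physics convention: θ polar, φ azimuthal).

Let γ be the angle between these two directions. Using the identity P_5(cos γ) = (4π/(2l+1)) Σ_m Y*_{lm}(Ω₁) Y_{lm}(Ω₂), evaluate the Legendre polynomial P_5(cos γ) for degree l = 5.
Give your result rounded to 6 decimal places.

Expand P_5 via completeness: Σ_{m} conj(Y_{5,m}) at Ω₁ times Y_{5,m} at Ω₂ —
  m=-5: (0.013343, -0.094733) × (-0.000318, 0.000816) = (0.000073, 0.000041)  (running Σ = (0.000073, 0.000041))
  m=-4: (-0.246911, 0.140187) × (0.005346, -0.007617) = (-0.000252, 0.002630)  (running Σ = (-0.000179, 0.002671))
  m=-3: (0.397447, 0.167155) × (-0.043878, 0.038416) = (-0.023860, 0.007934)  (running Σ = (-0.024040, 0.010605))
  m=-2: (-0.063760, -0.241437) × (0.205838, -0.107008) = (-0.038960, -0.042874)  (running Σ = (-0.063000, -0.032269))
  m=-1: (0.135476, -0.175897) × (-0.520093, 0.127114) = (-0.048101, 0.108704)  (running Σ = (-0.111101, 0.076434))
  m=0: (-0.317334, -0.000000) × (0.432928, 0.000000) = (-0.137383, -0.000000)  (running Σ = (-0.248483, 0.076434))
  m=1: (-0.135476, -0.175897) × (0.520093, 0.127114) = (-0.048101, -0.108704)  (running Σ = (-0.296584, -0.032269))
  m=2: (-0.063760, 0.241437) × (0.205838, 0.107008) = (-0.038960, 0.042874)  (running Σ = (-0.335544, 0.010605))
  m=3: (-0.397447, 0.167155) × (0.043878, 0.038416) = (-0.023860, -0.007934)  (running Σ = (-0.359405, 0.002671))
  m=4: (-0.246911, -0.140187) × (0.005346, 0.007617) = (-0.000252, -0.002630)  (running Σ = (-0.359657, 0.000041))
  m=5: (-0.013343, -0.094733) × (0.000318, 0.000816) = (0.000073, -0.000041)  (running Σ = (-0.359584, 0.000000))
Σ over m = (-0.359584, 0.000000); ×(4π/11) → (-0.410788, 0.000000). Real part: -0.410788

-0.410788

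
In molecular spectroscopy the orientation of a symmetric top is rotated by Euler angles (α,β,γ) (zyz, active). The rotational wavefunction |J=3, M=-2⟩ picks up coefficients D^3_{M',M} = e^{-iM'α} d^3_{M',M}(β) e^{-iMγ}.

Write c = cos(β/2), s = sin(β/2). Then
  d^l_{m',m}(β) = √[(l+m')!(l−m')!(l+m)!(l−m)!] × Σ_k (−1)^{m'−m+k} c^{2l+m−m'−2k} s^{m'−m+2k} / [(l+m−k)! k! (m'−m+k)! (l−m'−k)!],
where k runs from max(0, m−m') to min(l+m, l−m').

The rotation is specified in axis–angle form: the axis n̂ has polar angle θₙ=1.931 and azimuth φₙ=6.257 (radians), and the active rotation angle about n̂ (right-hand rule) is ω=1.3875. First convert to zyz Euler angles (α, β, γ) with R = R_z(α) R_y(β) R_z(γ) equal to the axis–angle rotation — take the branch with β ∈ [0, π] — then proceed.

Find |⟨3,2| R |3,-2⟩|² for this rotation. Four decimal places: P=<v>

P=0.1337

Axis–angle → zyz. n̂ = (sinθₙcosφₙ, sinθₙsinφₙ, cosθₙ) = (+0.935504, -0.024502, -0.352465), ω = 1.3875.
R = I cosω + sinω [n̂]ₓ + (1−cosω) n̂n̂ᵀ gives
  R = [+0.897921, +0.327817, -0.293723; -0.365304, +0.182763, -0.912771; -0.245540, +0.926895, +0.283859]
β = atan2(√(R₁₃²+R₂₃²), R₃₃) = 1.282980; α = atan2(R₂₃, R₁₃) mod 2π = 4.401061; γ = atan2(R₃₂, −R₃₁) mod 2π = 1.311839
D^3_{2,-2}(4.4011,1.2830,1.3118) = e^{-i·2·4.4011}·d^3_{2,-2}(1.2830)·e^{-i·-2·1.3118}. Compute d first:
Half-angle: c=0.801205, s=0.598390. N=√(120·1·1·120)=120.000000
k: max(0,(-2)−(2))=0 … min(3+(-2),3−(2))=1
  k=0: (−1)^4·120.0000/(24)·0.8012^2·0.5984^4 = +0.411523
  k=1: (−1)^5·120.0000/(120)·0.8012^0·0.5984^6 = -0.045910
d^3_{2,-2}(1.2830) = +0.411523 -0.045910 = +0.365613
|D^3_{2,-2}|² = |d^3_{2,-2}(β)|² = (+0.365613)² = 0.133673 (the z-rotation phases have unit modulus)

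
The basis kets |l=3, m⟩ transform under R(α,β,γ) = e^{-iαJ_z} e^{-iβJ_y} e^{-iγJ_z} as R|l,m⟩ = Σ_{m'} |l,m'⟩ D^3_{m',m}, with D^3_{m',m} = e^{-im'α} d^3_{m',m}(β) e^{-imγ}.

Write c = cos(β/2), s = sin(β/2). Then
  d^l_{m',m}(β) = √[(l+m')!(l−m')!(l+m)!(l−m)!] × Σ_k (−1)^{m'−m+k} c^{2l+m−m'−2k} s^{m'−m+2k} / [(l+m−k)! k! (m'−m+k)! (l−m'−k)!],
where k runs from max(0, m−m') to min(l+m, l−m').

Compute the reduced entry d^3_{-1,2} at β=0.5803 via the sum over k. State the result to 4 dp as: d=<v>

d^3_{-1,2}(β=0.5803) via the finite sum:
With c≡cos(β/2)=0.958201 and s≡sin(β/2)=0.286096, N=[2·24·120·1]^{1/2}=75.894664
The bounds max(0,m−m')=3 and min(l+m,l−m')=4 give 2 terms
  k=3: (−1)^0·75.8947/(12)·0.9582^3·0.2861^3 = +0.130297
  k=4: (−1)^1·75.8947/(24)·0.9582^1·0.2861^5 = -0.005808
d^3_{-1,2}(0.5803) = +0.130297 -0.005808 = +0.124489

d=0.1245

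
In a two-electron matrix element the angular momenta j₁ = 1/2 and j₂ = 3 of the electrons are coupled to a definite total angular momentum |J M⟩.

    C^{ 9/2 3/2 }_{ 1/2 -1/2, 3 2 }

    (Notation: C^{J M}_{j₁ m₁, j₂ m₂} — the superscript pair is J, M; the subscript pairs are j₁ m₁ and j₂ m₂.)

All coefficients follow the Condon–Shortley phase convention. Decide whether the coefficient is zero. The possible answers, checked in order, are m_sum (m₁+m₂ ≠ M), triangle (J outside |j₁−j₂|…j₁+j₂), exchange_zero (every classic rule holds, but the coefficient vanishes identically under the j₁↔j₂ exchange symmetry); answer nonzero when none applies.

m-sum: m₁+m₂ = -1/2+2 = 3/2, M = 3/2  ✓
triangle: need |j₁−j₂| ≤ J ≤ j₁+j₂, i.e. J ∈ [5/2, 7/2]; J = 9/2 is outside ✗ ⇒ coefficient is 0

triangle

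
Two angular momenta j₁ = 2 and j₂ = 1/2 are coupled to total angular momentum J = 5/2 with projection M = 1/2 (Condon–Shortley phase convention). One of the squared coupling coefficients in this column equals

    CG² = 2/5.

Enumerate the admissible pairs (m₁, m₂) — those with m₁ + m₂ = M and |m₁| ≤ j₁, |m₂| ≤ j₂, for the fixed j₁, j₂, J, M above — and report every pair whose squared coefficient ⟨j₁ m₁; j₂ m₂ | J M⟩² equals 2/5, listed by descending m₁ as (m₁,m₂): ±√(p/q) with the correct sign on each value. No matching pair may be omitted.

Admissible pairs with m₁+m₂ = M = 1/2: (0,1/2), (1,-1/2)
  (m₁,m₂)=(1,-1/2): CG² = 2/5, CG = +√(2/5)   ← matches the target
  (m₁,m₂)=(0,1/2): CG² = 3/5, CG = +√(3/5)
Pairs with CG² = 2/5: (1,-1/2): +√(2/5)

(1,-1/2): +√(2/5)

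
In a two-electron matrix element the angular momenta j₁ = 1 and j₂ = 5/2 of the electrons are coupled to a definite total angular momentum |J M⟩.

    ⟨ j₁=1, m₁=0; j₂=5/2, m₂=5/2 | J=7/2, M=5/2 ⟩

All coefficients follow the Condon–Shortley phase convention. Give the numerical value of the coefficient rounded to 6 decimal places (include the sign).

+0.534522  (= +√(2/7))

j₁+j₂−J=0  J+j₁−j₂=2  J−j₁+j₂=5  j₁+j₂+J+1=8
(j₁±m₁, j₂±m₂, J±M) = (1,1,5,0,6,1)
P² = 28800/7
sum k=0..0:
  [0] +1/120 = 1/120
S = 1/120
C² = P²·S² = 2/7 ; C = +0.534522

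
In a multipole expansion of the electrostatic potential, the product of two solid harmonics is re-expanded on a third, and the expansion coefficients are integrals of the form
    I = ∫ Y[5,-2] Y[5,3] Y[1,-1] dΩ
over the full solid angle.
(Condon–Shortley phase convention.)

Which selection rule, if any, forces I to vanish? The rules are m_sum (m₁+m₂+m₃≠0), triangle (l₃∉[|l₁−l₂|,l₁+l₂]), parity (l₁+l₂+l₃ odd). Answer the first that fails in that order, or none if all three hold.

m₁+m₂+m₃ = -2 + 3 − 1 = 0  ✓
triangle: |5−5|=0 ≤ l₃=1 ≤ 5+5=10  ✓
parity: l₁+l₂+l₃ = 11 is odd  ✗

parity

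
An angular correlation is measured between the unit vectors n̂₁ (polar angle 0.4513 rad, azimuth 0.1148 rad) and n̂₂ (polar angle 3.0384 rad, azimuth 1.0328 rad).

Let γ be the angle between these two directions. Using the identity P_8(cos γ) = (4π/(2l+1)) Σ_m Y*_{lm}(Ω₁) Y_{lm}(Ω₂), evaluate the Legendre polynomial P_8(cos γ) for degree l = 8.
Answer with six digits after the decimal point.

-0.345312

Addition theorem: P_8(cos γ) = (4π/17) Σ_m Y*_{lm}(Ω₁) Y_{lm}(Ω₂), m = −8…8:
  term(m=-8) = (0.000000, -0.000000)   from Y*(Ω₁)=(0.000410, 0.000536), Y(Ω₂)=(-0.000000, -0.000000)
  term(m=-7) = (-0.000000, 0.000000)   from Y*(Ω₁)=(0.003865, 0.004009), Y(Ω₂)=(-0.000000, 0.000000)
  term(m=-6) = (0.000000, 0.000000)   from Y*(Ω₁)=(0.022293, 0.018354), Y(Ω₂)=(0.000006, 0.000001)
  term(m=-5) = (0.000001, -0.000012)   from Y*(Ω₁)=(0.088690, 0.057349), Y(Ω₂)=(-0.000048, -0.000100)
  term(m=-4) = (-0.000353, 0.000207)   from Y*(Ω₁)=(0.247631, 0.122442), Y(Ω₂)=(-0.000814, 0.001239)
  term(m=-3) = (0.006662, 0.002720)   from Y*(Ω₁)=(0.461559, 0.165559), Y(Ω₂)=(0.014661, 0.000634)
  term(m=-2) = (-0.013092, -0.048204)   from Y*(Ω₁)=(0.471137, 0.110115), Y(Ω₂)=(-0.049024, -0.090857)
  term(m=-1) = (-0.000320, 0.000418)   from Y*(Ω₁)=(0.001132, 0.000131), Y(Ω₂)=(-0.236921, 0.397046)
  term(m=+0) = (-0.452940, -0.000000)   from Y*(Ω₁)=(-0.476512, -0.000000), Y(Ω₂)=(0.950531, 0.000000)
  term(m=+1) = (-0.000320, -0.000418)   from Y*(Ω₁)=(-0.001132, 0.000131), Y(Ω₂)=(0.236921, 0.397046)
  term(m=+2) = (-0.013092, 0.048204)   from Y*(Ω₁)=(0.471137, -0.110115), Y(Ω₂)=(-0.049024, 0.090857)
  term(m=+3) = (0.006662, -0.002720)   from Y*(Ω₁)=(-0.461559, 0.165559), Y(Ω₂)=(-0.014661, 0.000634)
  term(m=+4) = (-0.000353, -0.000207)   from Y*(Ω₁)=(0.247631, -0.122442), Y(Ω₂)=(-0.000814, -0.001239)
  term(m=+5) = (0.000001, 0.000012)   from Y*(Ω₁)=(-0.088690, 0.057349), Y(Ω₂)=(0.000048, -0.000100)
  term(m=+6) = (0.000000, -0.000000)   from Y*(Ω₁)=(0.022293, -0.018354), Y(Ω₂)=(0.000006, -0.000001)
  term(m=+7) = (-0.000000, -0.000000)   from Y*(Ω₁)=(-0.003865, 0.004009), Y(Ω₂)=(0.000000, 0.000000)
  term(m=+8) = (0.000000, 0.000000)   from Y*(Ω₁)=(0.000410, -0.000536), Y(Ω₂)=(-0.000000, 0.000000)
Total Σ_m = (-0.467144, 0.000000). Multiply by 0.739198: (-0.345312, 0.000000). P_8(cos γ) = -0.345312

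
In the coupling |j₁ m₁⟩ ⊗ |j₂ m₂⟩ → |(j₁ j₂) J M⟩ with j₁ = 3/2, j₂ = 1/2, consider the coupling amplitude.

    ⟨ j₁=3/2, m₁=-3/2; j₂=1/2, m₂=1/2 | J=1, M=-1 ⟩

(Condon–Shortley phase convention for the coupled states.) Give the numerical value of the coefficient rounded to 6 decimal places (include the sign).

j₁+j₂−J=1  J+j₁−j₂=2  J−j₁+j₂=0  j₁+j₂+J+1=4
(j₁±m₁, j₂±m₂, J±M) = (0,3,1,0,0,2)
P² = 3
sum k=1..1:
  [1] −1/2 = -1/2
S = -1/2
C² = P²·S² = 3/4 ; C = -0.866025

−√(3/4) = -0.866025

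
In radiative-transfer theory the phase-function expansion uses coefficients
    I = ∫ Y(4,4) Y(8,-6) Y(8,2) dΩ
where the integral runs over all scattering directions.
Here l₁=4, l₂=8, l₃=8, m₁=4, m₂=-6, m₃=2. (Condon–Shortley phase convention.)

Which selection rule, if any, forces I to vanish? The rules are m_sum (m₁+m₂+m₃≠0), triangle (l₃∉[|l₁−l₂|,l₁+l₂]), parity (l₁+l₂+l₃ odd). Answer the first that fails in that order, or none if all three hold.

azimuthal sum: 4 − 6 + 2 = 0  ✓
4 ≤ 8 ≤ 12 (triangle on l)  ✓
L = 4 + 8 + 8 = 20 (even)  ✓

none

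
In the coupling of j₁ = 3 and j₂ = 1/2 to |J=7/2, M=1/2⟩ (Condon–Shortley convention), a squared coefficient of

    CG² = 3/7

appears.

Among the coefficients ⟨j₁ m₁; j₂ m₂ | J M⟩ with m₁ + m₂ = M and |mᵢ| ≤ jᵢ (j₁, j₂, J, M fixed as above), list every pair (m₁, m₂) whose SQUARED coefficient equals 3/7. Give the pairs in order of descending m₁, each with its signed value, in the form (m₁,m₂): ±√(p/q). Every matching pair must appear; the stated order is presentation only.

(1,-1/2): +√(3/7)

Admissible pairs with m₁+m₂ = M = 1/2: (0,1/2), (1,-1/2)
  (m₁,m₂)=(1,-1/2): CG² = 3/7, CG = +√(3/7)   ← matches the target
  (m₁,m₂)=(0,1/2): CG² = 4/7, CG = +√(4/7)
Pairs with CG² = 3/7: (1,-1/2): +√(3/7)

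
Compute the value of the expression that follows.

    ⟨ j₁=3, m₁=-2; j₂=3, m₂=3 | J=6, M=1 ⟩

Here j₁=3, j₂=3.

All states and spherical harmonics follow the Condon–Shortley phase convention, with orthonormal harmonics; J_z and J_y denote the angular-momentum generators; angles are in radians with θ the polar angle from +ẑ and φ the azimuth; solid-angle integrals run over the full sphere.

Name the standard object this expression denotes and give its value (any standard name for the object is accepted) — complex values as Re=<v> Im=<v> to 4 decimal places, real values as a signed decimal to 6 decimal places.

Clebsch–Gordan coefficient, +√(1/132) ≈ +0.087039

This is a Clebsch–Gordan (vector-coupling) coefficient.
√[13·0!6!6!/13! · 1!5!6!0!7!5!] = √(622080000/11)
  +(−1)^0/∏(0,0,5,6,1,0)! = 1/86400  (running 1/86400)
⟨..|..⟩ = √(622080000/11)·(1/86400) = +0.087039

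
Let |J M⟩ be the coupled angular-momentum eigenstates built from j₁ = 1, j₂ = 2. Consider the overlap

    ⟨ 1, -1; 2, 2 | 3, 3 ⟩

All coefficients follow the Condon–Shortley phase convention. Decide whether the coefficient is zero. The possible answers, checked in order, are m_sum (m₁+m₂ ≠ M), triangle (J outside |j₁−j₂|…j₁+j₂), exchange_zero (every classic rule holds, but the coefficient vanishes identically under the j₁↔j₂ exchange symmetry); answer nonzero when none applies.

m-sum: m₁+m₂ = -1+2 = 1, M = 3  ✗ ⇒ coefficient is 0

m_sum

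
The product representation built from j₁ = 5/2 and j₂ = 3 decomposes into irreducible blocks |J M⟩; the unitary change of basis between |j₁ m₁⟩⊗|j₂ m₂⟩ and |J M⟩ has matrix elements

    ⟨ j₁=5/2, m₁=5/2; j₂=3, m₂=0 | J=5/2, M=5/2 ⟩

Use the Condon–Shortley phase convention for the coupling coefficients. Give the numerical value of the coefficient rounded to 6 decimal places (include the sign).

j₁+j₂−J=3  J+j₁−j₂=2  J−j₁+j₂=3  j₁+j₂+J+1=9
(j₁±m₁, j₂±m₂, J±M) = (5,0,3,3,5,0)
P² = 4320/7
sum k=0..0:
  [0] +1/72 = 1/72
S = 1/72
C² = P²·S² = 5/42 ; C = +0.345033

+0.345033  (= +√(5/42))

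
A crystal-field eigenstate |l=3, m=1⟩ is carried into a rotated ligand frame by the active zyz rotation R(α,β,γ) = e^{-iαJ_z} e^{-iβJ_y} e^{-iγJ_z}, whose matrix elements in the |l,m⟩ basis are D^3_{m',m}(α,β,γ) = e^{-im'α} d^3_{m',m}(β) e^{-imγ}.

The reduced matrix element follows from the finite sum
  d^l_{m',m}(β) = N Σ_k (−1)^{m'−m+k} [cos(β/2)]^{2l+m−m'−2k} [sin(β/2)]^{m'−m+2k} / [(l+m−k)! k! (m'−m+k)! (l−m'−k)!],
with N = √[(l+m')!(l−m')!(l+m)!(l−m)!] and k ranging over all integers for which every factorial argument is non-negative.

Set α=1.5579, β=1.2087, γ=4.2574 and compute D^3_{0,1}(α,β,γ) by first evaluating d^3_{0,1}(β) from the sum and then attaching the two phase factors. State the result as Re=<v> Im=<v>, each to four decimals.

Split into d^3_{0,1}(β=1.2087) × two z-phases.
With c≡cos(β/2)=0.822872 and s≡sin(β/2)=0.568227, N=[6·6·24·2]^{1/2}=41.569219
Admissible k: 1..3 (factorial args all ≥0)
  k=1: (−1)^0·41.5692/(12)·0.8229^5·0.5682^1 = +0.742631
  k=2: (−1)^1·41.5692/(4)·0.8229^3·0.5682^3 = -1.062367
  k=3: (−1)^2·41.5692/(12)·0.8229^1·0.5682^5 = +0.168863
d^3_{0,1}(1.2087) = +0.742631 -1.062367 +0.168863 = -0.150873
D = (+1.000000+0.000000i)·(-0.150873)·(-0.439452+0.898266i) = +0.066302-0.135524i

Re=0.0663 Im=-0.1355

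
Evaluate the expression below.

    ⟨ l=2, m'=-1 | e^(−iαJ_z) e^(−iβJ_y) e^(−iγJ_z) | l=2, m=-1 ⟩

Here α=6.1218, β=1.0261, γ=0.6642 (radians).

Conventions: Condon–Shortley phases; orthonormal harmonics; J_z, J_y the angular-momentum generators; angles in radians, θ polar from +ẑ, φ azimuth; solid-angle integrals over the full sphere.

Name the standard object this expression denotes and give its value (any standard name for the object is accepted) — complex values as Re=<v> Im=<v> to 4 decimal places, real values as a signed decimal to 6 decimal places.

This is a Wigner D-matrix element — the rotation-matrix element ⟨l m'| R(α,β,γ) |l m⟩ in the angular-momentum basis.
First d^2_{-1,-1}(β=1.0261), then the phase factors e^{-i(-1)α} and e^{-i(-1)γ}:
Half-angle: c=0.871252, s=0.490837. N=√(1·6·1·6)=6.000000
Admissible k: 0..1 (factorial args all ≥0)
  k=0: (−1)^0·6.0000/(6)·0.8713^4·0.4908^0 = +0.576201
  k=1: (−1)^1·6.0000/(2)·0.8713^2·0.4908^2 = -0.548634
d^2_{-1,-1}(1.0261) = +0.576201 -0.548634 = +0.027567
Phases: e^{-i·(-1)·6.1218}=+0.987006-0.160686i, e^{-i·(-1)·0.6642}=+0.787410+0.616429i ⇒ D=+0.024155+0.013285i

Wigner D-matrix element, Re=0.0242 Im=0.0133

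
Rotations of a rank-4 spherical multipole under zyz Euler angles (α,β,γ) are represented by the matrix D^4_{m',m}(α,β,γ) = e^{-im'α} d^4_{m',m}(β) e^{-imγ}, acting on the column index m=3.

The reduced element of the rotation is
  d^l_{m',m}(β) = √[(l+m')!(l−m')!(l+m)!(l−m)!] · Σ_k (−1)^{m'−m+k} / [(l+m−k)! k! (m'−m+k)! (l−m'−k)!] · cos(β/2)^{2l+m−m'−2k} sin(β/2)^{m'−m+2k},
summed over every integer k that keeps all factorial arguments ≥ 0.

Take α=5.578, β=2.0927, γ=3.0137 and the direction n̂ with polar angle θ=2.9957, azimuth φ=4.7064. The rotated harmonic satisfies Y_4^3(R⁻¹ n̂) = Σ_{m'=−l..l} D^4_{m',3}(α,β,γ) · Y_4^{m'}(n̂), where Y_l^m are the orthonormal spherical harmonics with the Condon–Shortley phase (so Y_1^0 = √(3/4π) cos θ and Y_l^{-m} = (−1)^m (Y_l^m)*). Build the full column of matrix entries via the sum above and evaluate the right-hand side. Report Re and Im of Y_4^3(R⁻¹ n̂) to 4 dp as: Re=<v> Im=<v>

Re=0.3942 Im=-0.0100

Need the full column D^4_{m',3} for m'=−4..4 at α=5.5780, β=2.0927, γ=3.0137.
cos(β/2)=0.500734, sin(β/2)=0.865601
d^4_{-4,3}: single k=7 term ⇒ +0.515676;  D = +0.392902+0.333991i
d^4_{-3,3}: k∈[6..7] ⇒ +0.738277 -0.315169 = +0.423108;  D = +0.067861+0.417631i
d^4_{-2,3}: k∈[5..6] ⇒ +0.684850 -0.682176 = +0.002674;  D = -0.001384+0.002288i
d^4_{-1,3}: k∈[4..5] ⇒ +0.466894 -0.837127 = -0.370233;  D = +0.351263-0.116993i
d^4_{0,3}: k∈[3..4] ⇒ +0.241575 -0.721896 = -0.480320;  D = +0.445398+0.179800i
d^4_{1,3}: k∈[2..3] ⇒ +0.093745 -0.466894 = -0.373149;  D = +0.172952+0.330648i
d^4_{2,3}: k∈[1..2] ⇒ +0.025564 -0.229178 = -0.203614;  D = -0.045081+0.198561i
d^4_{3,3}: k∈[0..1] ⇒ +0.003952 -0.082675 = -0.078723;  D = -0.063032+0.047162i
d^4_{4,3}: single k=0 term ⇒ -0.019325;  D = -0.019287-0.001213i
Y_4^{m'}(θ=2.9957,φ=4.7064) and Σ D·Y over m':
  (+0.3929+0.3340i)·(+0.0002+0.0000i)  (+0.0679+0.4176i)·(-0.0001+0.0038i)  (-0.0014+0.0023i)·(-0.0414-0.0005i)  (+0.3513-0.1170i)·(+0.0016-0.2621i)  (+0.4454+0.1798i)·(+0.7585+0.0000i)  (+0.1730+0.3306i)·(-0.0016-0.2621i)  (-0.0451+0.1986i)·(-0.0414+0.0005i)  (-0.0630+0.0472i)·(+0.0001+0.0038i)  (-0.0193-0.0012i)·(+0.0002-0.0000i)
Y_4^3(R⁻¹ n̂) = +0.394240-0.009993i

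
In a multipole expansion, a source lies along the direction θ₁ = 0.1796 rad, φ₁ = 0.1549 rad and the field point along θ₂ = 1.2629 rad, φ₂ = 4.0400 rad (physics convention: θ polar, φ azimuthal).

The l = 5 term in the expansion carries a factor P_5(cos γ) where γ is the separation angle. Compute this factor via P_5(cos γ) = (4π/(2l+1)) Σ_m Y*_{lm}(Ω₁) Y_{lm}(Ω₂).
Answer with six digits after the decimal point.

Summing Y*_{l m}(θ₁,φ₁)·Y_{l m}(θ₂,φ₂) over m ∈ [−5, 5]; prefactor 4π/(2·5+1) = 1.142397:
  term(m=-5) = (0.000026, -0.000017)   from Y*(Ω₁)=(0.000060, 0.000059), Y(Ω₂)=(0.079734, -0.355971)
  term(m=-4) = (-0.000532, -0.000090)   from Y*(Ω₁)=(0.001197, 0.000854), Y(Ω₂)=(-0.330001, 0.160238)
  term(m=-3) = (-0.000484, -0.000624)   from Y*(Ω₁)=(0.013597, 0.006816), Y(Ω₂)=(-0.046835, -0.022414)
  term(m=-2) = (-0.002865, 0.034121)   from Y*(Ω₁)=(0.096505, 0.030892), Y(Ω₂)=(0.075728, 0.329327)
  term(m=-1) = (0.009955, -0.009154)   from Y*(Ω₁)=(0.402931, 0.062918), Y(Ω₂)=(0.020656, -0.025945)
  term(m=+0) = (0.233025, 0.000000)   from Y*(Ω₁)=(0.722306, -0.000000), Y(Ω₂)=(0.322612, 0.000000)
  term(m=+1) = (0.009955, 0.009154)   from Y*(Ω₁)=(-0.402931, 0.062918), Y(Ω₂)=(-0.020656, -0.025945)
  term(m=+2) = (-0.002865, -0.034121)   from Y*(Ω₁)=(0.096505, -0.030892), Y(Ω₂)=(0.075728, -0.329327)
  term(m=+3) = (-0.000484, 0.000624)   from Y*(Ω₁)=(-0.013597, 0.006816), Y(Ω₂)=(0.046835, -0.022414)
  term(m=+4) = (-0.000532, 0.000090)   from Y*(Ω₁)=(0.001197, -0.000854), Y(Ω₂)=(-0.330001, -0.160238)
  term(m=+5) = (0.000026, 0.000017)   from Y*(Ω₁)=(-0.000060, 0.000059), Y(Ω₂)=(-0.079734, -0.355971)
Σ over m = (0.245225, -0.000000); ×(4π/11) → (0.280144, -0.000000). Real part: 0.280144

0.280144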